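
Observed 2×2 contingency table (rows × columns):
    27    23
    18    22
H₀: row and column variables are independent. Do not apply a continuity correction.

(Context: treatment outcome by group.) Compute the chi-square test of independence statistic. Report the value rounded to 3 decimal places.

Row totals [50, 40], col totals [45, 45], n=90
χ² = (27−25.00)²/25.00 + (23−25.00)²/25.00 + (18−20.00)²/20.00 + (22−20.00)²/20.00 = 0.7200
df = 1

test statistic = 0.720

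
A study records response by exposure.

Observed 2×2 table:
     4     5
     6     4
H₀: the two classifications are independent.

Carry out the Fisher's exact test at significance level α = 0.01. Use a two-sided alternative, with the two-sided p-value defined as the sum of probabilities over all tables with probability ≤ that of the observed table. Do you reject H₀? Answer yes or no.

Margins: r₁=9, r₂=10, c₁=10, c₂=9, n=19
p_obs = C(9,4)·C(10,6)/C(19,10); sum pmf over tables with pmf ≤ p_obs
p-value (two-sided) = 0.65628
At α=0.01: p ≥ α → fail to reject H₀

reject H₀: no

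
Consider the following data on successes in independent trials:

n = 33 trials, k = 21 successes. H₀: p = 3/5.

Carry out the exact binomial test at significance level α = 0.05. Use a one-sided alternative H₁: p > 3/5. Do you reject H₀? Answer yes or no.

Exact binomial: n=33, k=21, p₀=3/5=0.6000
P(X≥21) from Σ C(n,i)·p₀^i·(1−p₀)^(n−i)
p-value (one-sided, H₁ greater) = 0.40641
At α=0.05: p ≥ α → fail to reject H₀

reject H₀: no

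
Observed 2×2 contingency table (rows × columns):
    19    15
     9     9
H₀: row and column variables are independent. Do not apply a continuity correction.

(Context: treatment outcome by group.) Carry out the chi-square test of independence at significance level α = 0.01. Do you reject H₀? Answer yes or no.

Row totals [34, 18], col totals [28, 24], n=52
χ² = (19−18.31)²/18.31 + (15−15.69)²/15.69 + (9−9.69)²/9.69 + (9−8.31)²/8.31 = 0.1639
df = 1
p-value (upper-tail) = 0.68562
At α=0.01: p ≥ α → fail to reject H₀

reject H₀: no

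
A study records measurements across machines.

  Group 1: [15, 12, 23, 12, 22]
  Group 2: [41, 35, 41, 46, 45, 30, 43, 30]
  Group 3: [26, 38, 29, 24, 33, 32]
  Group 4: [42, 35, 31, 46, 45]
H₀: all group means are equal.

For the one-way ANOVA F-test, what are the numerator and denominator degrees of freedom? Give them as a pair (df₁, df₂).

degrees of freedom = [3, 20]

k = 4 groups, N = 24 total
df = (k−1, N−k) = (4−1, 24−4) = (3, 20)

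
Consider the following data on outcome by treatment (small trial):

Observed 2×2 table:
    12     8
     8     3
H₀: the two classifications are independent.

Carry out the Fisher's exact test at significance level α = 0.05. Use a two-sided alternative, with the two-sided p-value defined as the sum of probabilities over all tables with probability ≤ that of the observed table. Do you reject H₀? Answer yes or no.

reject H₀: no

Margins: r₁=20, r₂=11, c₁=20, c₂=11, n=31
p_obs = C(20,12)·C(11,8)/C(31,20); sum pmf over tables with pmf ≤ p_obs
p-value (two-sided) = 0.69788
At α=0.05: p ≥ α → fail to reject H₀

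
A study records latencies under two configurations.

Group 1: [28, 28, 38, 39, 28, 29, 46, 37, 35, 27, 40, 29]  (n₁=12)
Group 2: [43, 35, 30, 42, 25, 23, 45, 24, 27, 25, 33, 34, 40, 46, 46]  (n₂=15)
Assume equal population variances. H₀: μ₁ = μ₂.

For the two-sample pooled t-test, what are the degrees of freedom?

degrees of freedom = 25

df = n₁ + n₂ − 2 = 12 + 15 − 2 = 25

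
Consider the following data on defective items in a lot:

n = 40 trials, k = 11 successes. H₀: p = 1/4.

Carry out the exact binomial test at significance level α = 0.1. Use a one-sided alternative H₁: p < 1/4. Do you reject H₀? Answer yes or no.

reject H₀: no

Exact binomial: n=40, k=11, p₀=1/4=0.2500
P(X≤11) from Σ C(n,i)·p₀^i·(1−p₀)^(n−i)
p-value (one-sided, H₁ less) = 0.71514
At α=0.1: p ≥ α → fail to reject H₀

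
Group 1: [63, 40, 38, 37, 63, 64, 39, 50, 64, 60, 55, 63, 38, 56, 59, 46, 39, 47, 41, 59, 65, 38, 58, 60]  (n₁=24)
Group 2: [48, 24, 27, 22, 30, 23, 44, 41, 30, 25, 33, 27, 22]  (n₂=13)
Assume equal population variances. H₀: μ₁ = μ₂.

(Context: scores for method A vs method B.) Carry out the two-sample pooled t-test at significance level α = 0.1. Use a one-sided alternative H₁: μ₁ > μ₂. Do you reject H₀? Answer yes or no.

reject H₀: yes

x̄₁=51.750, s₁=10.605, n₁=24
x̄₂=30.462, s₂=8.676, n₂=13
s_p² = [23·10.605² + 12·8.676²]/35 = 99.7066
SE = √(s_p²·(1/24+1/13)) = 3.4386
t = (51.750−30.462)/3.4386 = 6.1910
df = 35
p-value (one-sided, H₁ greater) = 0.00000
At α=0.1: p < α → reject H₀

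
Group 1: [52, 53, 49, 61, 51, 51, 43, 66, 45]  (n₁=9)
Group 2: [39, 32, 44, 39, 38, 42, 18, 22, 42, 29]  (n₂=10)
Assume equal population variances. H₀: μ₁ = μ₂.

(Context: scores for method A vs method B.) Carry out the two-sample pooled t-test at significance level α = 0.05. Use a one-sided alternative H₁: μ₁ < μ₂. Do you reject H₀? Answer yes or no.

reject H₀: no

x̄₁=52.333, s₁=7.228, n₁=9
x̄₂=34.500, s₂=8.947, n₂=10
s_p² = [8·7.228² + 9·8.947²]/17 = 66.9706
SE = √(s_p²·(1/9+1/10)) = 3.7601
t = (52.333−34.500)/3.7601 = 4.7428
df = 17
p-value (one-sided, H₁ less) = 0.99991
At α=0.05: p ≥ α → fail to reject H₀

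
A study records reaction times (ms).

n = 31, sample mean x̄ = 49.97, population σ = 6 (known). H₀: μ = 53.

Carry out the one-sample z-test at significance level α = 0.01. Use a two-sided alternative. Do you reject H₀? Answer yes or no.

reject H₀: yes

SE = σ/√n = 6/√31 = 1.0776
z = (x̄−μ₀)/SE = (49.97−53)/1.0776 = -2.8117
p-value (two-sided) = 0.00493
At α=0.01: p < α → reject H₀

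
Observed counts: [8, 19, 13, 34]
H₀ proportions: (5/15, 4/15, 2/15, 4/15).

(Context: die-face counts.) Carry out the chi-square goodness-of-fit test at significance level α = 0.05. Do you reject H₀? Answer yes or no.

n = 74; E_i = n·p_i = [24.67, 19.73, 9.87, 19.73]
χ² = (8−24.67)²/24.67 + (19−19.73)²/19.73 + (13−9.87)²/9.87 + (34−19.73)²/19.73 = 22.5980
df = 3
p-value (upper-tail) = 0.00005
At α=0.05: p < α → reject H₀

reject H₀: yes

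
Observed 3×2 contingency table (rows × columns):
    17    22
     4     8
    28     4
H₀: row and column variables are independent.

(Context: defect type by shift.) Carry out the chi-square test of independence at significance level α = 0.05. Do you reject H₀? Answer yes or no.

reject H₀: yes

Row totals [39, 12, 32], col totals [49, 34], n=83
χ² = (17−23.02)²/23.02 + (22−15.98)²/15.98 + (4−7.08)²/7.08 + (8−4.92)²/4.92 + (28−18.89)²/18.89 + (4−13.11)²/13.11 = 17.8464
df = 2
p-value (upper-tail) = 0.00013
At α=0.05: p < α → reject H₀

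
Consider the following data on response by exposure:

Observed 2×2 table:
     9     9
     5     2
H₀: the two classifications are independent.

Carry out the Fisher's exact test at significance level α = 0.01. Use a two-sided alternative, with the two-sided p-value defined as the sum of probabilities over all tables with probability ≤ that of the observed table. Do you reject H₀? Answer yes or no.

reject H₀: no

Margins: r₁=18, r₂=7, c₁=14, c₂=11, n=25
p_obs = C(18,9)·C(7,5)/C(25,14); sum pmf over tables with pmf ≤ p_obs
p-value (two-sided) = 0.40652
At α=0.01: p ≥ α → fail to reject H₀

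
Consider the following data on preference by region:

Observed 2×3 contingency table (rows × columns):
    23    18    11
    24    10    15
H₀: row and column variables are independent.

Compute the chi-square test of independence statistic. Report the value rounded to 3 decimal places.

Row totals [52, 49], col totals [47, 28, 26], n=101
χ² = (23−24.20)²/24.20 + (18−14.42)²/14.42 + (11−13.39)²/13.39 + (24−22.80)²/22.80 + (10−13.58)²/13.58 + (15−12.61)²/12.61 = 2.8358
df = 2

test statistic = 2.836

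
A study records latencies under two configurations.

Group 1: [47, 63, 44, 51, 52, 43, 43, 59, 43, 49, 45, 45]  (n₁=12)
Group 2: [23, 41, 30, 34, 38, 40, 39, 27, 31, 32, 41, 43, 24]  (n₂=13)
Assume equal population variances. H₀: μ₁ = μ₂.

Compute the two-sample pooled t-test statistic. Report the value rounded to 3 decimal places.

test statistic = 5.442

x̄₁=48.667, s₁=6.583, n₁=12
x̄₂=34.077, s₂=6.800, n₂=13
s_p² = [11·6.583² + 12·6.800²]/23 = 44.8517
SE = √(s_p²·(1/12+1/13)) = 2.6810
t = (48.667−34.077)/2.6810 = 5.4419
df = 23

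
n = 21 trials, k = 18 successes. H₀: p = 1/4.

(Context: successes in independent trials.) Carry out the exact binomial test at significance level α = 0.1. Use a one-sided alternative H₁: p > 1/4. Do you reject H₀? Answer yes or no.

reject H₀: yes

Exact binomial: n=21, k=18, p₀=1/4=0.2500
P(X≥18) from Σ C(n,i)·p₀^i·(1−p₀)^(n−i)
p-value (one-sided, H₁ greater) = 0.00000
At α=0.1: p < α → reject H₀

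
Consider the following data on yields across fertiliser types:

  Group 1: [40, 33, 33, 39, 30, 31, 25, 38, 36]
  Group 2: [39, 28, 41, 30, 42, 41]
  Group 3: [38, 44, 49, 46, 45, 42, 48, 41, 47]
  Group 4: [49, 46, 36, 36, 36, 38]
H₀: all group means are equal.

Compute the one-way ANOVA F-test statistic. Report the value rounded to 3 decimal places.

test statistic = 7.164

Group means [33.89, 36.83, 44.44, 40.17], grand mean 38.900
SSB = Σnᵢ(x̄ᵢ−x̄)² = 537.922; SSW = ΣΣ(x−x̄ᵢ)² = 650.778
MSB = 537.922/3 = 179.3074; MSW = 650.778/26 = 25.0299
F = MSB/MSW = 7.1637
df = (3, 26)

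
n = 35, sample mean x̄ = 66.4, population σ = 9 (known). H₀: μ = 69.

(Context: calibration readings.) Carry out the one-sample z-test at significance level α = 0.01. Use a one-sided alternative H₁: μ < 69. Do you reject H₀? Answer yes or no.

reject H₀: no

SE = σ/√n = 9/√35 = 1.5213
z = (x̄−μ₀)/SE = (66.4−69)/1.5213 = -1.7091
p-value (one-sided, H₁ less) = 0.04372
At α=0.01: p ≥ α → fail to reject H₀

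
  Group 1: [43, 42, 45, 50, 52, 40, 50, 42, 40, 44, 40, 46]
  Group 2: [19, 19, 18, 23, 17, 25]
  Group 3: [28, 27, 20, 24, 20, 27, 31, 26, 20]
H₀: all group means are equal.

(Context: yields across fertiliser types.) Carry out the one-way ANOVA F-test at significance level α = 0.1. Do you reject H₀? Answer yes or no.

reject H₀: yes

Group means [44.50, 20.17, 24.78], grand mean 32.519
SSB = Σnᵢ(x̄ᵢ−x̄)² = 3177.352; SSW = ΣΣ(x−x̄ᵢ)² = 373.389
MSB = 3177.352/2 = 1588.6759; MSW = 373.389/24 = 15.5579
F = MSB/MSW = 102.1140
df = (2, 24)
p-value (upper-tail) = 0.00000
At α=0.1: p < α → reject H₀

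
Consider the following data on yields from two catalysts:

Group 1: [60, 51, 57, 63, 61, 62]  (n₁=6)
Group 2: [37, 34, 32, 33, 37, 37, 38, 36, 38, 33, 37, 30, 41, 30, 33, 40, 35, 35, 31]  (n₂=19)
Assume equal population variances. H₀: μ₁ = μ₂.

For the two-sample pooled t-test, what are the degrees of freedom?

degrees of freedom = 23

df = n₁ + n₂ − 2 = 6 + 19 − 2 = 23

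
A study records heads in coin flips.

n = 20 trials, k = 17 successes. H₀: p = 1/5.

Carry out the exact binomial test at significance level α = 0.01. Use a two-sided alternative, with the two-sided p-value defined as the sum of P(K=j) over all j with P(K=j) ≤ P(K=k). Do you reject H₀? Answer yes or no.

Exact binomial: n=20, k=17, p₀=1/5=0.2000
P(X=j) = C(n,j)·p₀^j·(1−p₀)^(n−j); p = Σ P(X=j) over j with P(X=j) ≤ P(X=17)
p-value (two-sided) = 0.00000
At α=0.01: p < α → reject H₀

reject H₀: yes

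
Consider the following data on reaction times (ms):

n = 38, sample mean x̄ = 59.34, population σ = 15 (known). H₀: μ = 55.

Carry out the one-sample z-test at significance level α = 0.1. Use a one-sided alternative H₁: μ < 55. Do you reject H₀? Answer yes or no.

SE = σ/√n = 15/√38 = 2.4333
z = (x̄−μ₀)/SE = (59.34−55)/2.4333 = 1.7836
p-value (one-sided, H₁ less) = 0.96275
At α=0.1: p ≥ α → fail to reject H₀

reject H₀: no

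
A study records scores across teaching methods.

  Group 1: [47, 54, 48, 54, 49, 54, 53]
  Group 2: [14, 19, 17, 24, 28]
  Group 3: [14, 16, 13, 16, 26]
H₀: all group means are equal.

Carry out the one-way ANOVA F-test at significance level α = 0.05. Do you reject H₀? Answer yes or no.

Group means [51.29, 20.40, 17.00], grand mean 32.118
SSB = Σnᵢ(x̄ᵢ−x̄)² = 4401.136; SSW = ΣΣ(x−x̄ᵢ)² = 292.629
MSB = 4401.136/2 = 2200.5681; MSW = 292.629/14 = 20.9020
F = MSB/MSW = 105.2801
df = (2, 14)
p-value (upper-tail) = 0.00000
At α=0.05: p < α → reject H₀

reject H₀: yes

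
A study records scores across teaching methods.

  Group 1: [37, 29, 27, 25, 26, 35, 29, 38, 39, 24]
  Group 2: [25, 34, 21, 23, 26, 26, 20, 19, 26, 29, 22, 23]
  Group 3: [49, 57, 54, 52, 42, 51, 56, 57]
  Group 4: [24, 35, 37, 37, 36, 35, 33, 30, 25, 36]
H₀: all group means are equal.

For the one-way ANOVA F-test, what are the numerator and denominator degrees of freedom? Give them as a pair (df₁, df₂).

k = 4 groups, N = 40 total
df = (k−1, N−k) = (4−1, 40−4) = (3, 36)

degrees of freedom = [3, 36]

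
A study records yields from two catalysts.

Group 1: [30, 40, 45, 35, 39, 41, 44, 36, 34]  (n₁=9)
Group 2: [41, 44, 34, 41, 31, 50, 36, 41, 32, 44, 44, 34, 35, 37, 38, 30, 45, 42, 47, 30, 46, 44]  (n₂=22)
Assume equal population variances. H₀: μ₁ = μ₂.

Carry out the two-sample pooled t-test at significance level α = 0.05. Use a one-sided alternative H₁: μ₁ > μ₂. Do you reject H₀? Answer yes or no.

reject H₀: no

x̄₁=38.222, s₁=4.893, n₁=9
x̄₂=39.364, s₂=5.949, n₂=22
s_p² = [8·4.893² + 21·5.949²]/29 = 32.2292
SE = √(s_p²·(1/9+1/22)) = 2.2463
t = (38.222−39.364)/2.2463 = -0.5081
df = 29
p-value (one-sided, H₁ greater) = 0.69240
At α=0.05: p ≥ α → fail to reject H₀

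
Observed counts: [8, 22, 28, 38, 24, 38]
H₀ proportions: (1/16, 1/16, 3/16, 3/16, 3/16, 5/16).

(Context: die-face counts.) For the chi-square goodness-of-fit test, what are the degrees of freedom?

degrees of freedom = 5

df = k − 1 = 6 − 1 = 5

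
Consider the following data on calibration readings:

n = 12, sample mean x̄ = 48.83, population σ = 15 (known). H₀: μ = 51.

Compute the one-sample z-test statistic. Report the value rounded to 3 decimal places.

SE = σ/√n = 15/√12 = 4.3301
z = (x̄−μ₀)/SE = (48.83−51)/4.3301 = -0.5011

test statistic = -0.501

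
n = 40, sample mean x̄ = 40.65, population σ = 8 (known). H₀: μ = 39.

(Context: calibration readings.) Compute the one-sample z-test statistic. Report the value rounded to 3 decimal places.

SE = σ/√n = 8/√40 = 1.2649
z = (x̄−μ₀)/SE = (40.65−39)/1.2649 = 1.3044

test statistic = 1.304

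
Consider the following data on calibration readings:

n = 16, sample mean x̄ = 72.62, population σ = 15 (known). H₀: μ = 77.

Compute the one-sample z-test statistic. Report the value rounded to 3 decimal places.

SE = σ/√n = 15/√16 = 3.7500
z = (x̄−μ₀)/SE = (72.62−77)/3.7500 = -1.1680

test statistic = -1.168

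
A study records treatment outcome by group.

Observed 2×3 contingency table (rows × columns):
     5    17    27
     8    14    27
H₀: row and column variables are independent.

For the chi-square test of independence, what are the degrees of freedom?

degrees of freedom = 2

df = (r−1)(c−1) = (2−1)·(3−1) = 2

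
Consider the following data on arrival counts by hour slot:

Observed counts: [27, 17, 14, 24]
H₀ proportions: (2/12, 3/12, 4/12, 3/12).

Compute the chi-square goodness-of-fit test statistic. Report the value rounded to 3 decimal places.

n = 82; E_i = n·p_i = [13.67, 20.50, 27.33, 20.50]
χ² = (27−13.67)²/13.67 + (17−20.50)²/20.50 + (14−27.33)²/27.33 + (24−20.50)²/20.50 = 20.7073
df = 3

test statistic = 20.707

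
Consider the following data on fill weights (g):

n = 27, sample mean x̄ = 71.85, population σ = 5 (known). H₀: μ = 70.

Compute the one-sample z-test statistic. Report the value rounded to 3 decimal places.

SE = σ/√n = 5/√27 = 0.9623
z = (x̄−μ₀)/SE = (71.85−70)/0.9623 = 1.9226

test statistic = 1.923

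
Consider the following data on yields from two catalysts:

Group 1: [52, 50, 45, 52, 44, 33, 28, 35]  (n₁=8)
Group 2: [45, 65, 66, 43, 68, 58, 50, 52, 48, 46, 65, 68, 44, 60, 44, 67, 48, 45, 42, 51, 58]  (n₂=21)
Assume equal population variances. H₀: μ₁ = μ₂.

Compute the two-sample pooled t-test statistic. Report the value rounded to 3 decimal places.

test statistic = -2.950

x̄₁=42.375, s₁=9.273, n₁=8
x̄₂=53.952, s₂=9.505, n₂=21
s_p² = [7·9.273² + 20·9.505²]/27 = 89.2158
SE = √(s_p²·(1/8+1/21)) = 3.9243
t = (42.375−53.952)/3.9243 = -2.9502
df = 27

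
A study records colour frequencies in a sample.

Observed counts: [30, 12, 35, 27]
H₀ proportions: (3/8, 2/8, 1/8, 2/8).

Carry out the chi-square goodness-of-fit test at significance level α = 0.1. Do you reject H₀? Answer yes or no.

reject H₀: yes

n = 104; E_i = n·p_i = [39.00, 26.00, 13.00, 26.00]
χ² = (30−39.00)²/39.00 + (12−26.00)²/26.00 + (35−13.00)²/13.00 + (27−26.00)²/26.00 = 46.8846
df = 3
p-value (upper-tail) = 0.00000
At α=0.1: p < α → reject H₀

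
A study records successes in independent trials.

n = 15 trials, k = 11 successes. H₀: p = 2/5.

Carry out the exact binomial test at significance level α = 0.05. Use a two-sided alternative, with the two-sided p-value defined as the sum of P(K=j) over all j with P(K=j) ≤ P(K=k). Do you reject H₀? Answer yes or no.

reject H₀: yes

Exact binomial: n=15, k=11, p₀=2/5=0.4000
P(X=j) = C(n,j)·p₀^j·(1−p₀)^(n−j); p = Σ P(X=j) over j with P(X=j) ≤ P(X=11)
p-value (two-sided) = 0.01452
At α=0.05: p < α → reject H₀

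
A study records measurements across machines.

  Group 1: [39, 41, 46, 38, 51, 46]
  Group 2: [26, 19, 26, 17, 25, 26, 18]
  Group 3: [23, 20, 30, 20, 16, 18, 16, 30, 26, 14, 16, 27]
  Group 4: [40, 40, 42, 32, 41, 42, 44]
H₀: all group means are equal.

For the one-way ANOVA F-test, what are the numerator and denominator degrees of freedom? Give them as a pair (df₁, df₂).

k = 4 groups, N = 32 total
df = (k−1, N−k) = (4−1, 32−4) = (3, 28)

degrees of freedom = [3, 28]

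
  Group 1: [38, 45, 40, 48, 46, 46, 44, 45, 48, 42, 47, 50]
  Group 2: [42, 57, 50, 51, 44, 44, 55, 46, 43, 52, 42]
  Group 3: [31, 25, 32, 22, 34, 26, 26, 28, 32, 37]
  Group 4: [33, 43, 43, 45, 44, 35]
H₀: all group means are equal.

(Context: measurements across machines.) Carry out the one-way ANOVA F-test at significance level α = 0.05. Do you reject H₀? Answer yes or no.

reject H₀: yes

Group means [44.92, 47.82, 29.30, 40.50], grand mean 41.051
SSB = Σnᵢ(x̄ᵢ−x̄)² = 2065.744; SSW = ΣΣ(x−x̄ᵢ)² = 750.153
MSB = 2065.744/3 = 688.5815; MSW = 750.153/35 = 21.4329
F = MSB/MSW = 32.1272
df = (3, 35)
p-value (upper-tail) = 0.00000
At α=0.05: p < α → reject H₀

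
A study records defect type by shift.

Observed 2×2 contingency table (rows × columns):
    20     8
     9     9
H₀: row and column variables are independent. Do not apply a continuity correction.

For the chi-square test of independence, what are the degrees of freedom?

degrees of freedom = 1

df = (r−1)(c−1) = (2−1)·(2−1) = 1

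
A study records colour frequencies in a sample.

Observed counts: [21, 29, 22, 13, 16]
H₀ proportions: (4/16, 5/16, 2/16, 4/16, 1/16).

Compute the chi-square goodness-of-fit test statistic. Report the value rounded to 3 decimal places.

test statistic = 28.695

n = 101; E_i = n·p_i = [25.25, 31.56, 12.62, 25.25, 6.31]
χ² = (21−25.25)²/25.25 + (29−31.56)²/31.56 + (22−12.62)²/12.62 + (13−25.25)²/25.25 + (16−6.31)²/6.31 = 28.6950
df = 4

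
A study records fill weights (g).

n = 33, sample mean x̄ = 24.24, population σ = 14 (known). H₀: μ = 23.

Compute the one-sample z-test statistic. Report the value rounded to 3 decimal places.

test statistic = 0.509

SE = σ/√n = 14/√33 = 2.4371
z = (x̄−μ₀)/SE = (24.24−23)/2.4371 = 0.5088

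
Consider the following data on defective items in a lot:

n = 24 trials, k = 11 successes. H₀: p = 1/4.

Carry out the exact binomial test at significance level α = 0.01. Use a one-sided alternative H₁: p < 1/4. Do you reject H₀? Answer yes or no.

Exact binomial: n=24, k=11, p₀=1/4=0.2500
P(X≤11) from Σ C(n,i)·p₀^i·(1−p₀)^(n−i)
p-value (one-sided, H₁ less) = 0.99280
At α=0.01: p ≥ α → fail to reject H₀

reject H₀: no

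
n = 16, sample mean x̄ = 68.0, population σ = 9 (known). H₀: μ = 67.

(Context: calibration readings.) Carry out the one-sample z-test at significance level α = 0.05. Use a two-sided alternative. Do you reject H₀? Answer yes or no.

SE = σ/√n = 9/√16 = 2.2500
z = (x̄−μ₀)/SE = (68.0−67)/2.2500 = 0.4444
p-value (two-sided) = 0.65672
At α=0.05: p ≥ α → fail to reject H₀

reject H₀: no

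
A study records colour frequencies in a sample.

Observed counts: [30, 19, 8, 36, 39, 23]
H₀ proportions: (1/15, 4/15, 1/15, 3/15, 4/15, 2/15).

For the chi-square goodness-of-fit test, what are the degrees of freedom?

degrees of freedom = 5

df = k − 1 = 6 − 1 = 5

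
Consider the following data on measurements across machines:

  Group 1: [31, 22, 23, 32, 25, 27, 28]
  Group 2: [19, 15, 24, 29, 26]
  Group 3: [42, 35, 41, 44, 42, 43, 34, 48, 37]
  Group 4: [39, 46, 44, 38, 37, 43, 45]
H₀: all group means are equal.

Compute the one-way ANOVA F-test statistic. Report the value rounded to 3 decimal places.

Group means [26.86, 22.60, 40.67, 41.71], grand mean 34.250
SSB = Σnᵢ(x̄ᵢ−x̄)² = 1821.764; SSW = ΣΣ(x−x̄ᵢ)² = 455.486
MSB = 1821.764/3 = 607.2548; MSW = 455.486/24 = 18.9786
F = MSB/MSW = 31.9969
df = (3, 24)

test statistic = 31.997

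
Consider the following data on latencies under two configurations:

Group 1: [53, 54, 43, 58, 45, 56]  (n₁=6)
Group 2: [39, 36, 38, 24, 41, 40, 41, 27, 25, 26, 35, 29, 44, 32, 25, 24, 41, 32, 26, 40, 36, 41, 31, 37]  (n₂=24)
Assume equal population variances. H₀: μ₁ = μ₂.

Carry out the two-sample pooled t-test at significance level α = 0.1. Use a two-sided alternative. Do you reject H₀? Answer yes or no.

reject H₀: yes

x̄₁=51.500, s₁=6.091, n₁=6
x̄₂=33.750, s₂=6.615, n₂=24
s_p² = [5·6.091² + 23·6.615²]/28 = 42.5714
SE = √(s_p²·(1/6+1/24)) = 2.9781
t = (51.500−33.750)/2.9781 = 5.9602
df = 28
p-value (two-sided) = 0.00000
At α=0.1: p < α → reject H₀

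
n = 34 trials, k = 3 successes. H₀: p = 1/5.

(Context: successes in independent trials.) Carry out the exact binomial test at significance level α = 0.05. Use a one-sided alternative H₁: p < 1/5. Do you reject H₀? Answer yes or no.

Exact binomial: n=34, k=3, p₀=1/5=0.2000
P(X≤3) from Σ C(n,i)·p₀^i·(1−p₀)^(n−i)
p-value (one-sided, H₁ less) = 0.07001
At α=0.05: p ≥ α → fail to reject H₀

reject H₀: no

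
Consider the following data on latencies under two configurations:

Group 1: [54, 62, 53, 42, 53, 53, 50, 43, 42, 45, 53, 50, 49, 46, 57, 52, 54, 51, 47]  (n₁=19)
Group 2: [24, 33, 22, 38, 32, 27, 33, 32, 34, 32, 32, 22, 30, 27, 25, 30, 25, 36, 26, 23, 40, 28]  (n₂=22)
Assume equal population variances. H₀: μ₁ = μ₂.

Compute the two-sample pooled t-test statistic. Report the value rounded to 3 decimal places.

test statistic = 12.818

x̄₁=50.316, s₁=5.229, n₁=19
x̄₂=29.591, s₂=5.105, n₂=22
s_p² = [18·5.229² + 21·5.105²]/39 = 26.6519
SE = √(s_p²·(1/19+1/22)) = 1.6168
t = (50.316−29.591)/1.6168 = 12.8181
df = 39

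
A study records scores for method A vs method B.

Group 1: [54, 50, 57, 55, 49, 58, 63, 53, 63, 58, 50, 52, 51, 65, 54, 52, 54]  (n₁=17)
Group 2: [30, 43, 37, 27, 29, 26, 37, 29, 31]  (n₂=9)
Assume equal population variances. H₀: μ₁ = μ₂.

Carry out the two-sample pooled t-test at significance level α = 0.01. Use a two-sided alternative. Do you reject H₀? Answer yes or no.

x̄₁=55.176, s₁=4.851, n₁=17
x̄₂=32.111, s₂=5.645, n₂=9
s_p² = [16·4.851² + 8·5.645²]/24 = 26.3066
SE = √(s_p²·(1/17+1/9)) = 2.1143
t = (55.176−32.111)/2.1143 = 10.9090
df = 24
p-value (two-sided) = 0.00000
At α=0.01: p < α → reject H₀

reject H₀: yes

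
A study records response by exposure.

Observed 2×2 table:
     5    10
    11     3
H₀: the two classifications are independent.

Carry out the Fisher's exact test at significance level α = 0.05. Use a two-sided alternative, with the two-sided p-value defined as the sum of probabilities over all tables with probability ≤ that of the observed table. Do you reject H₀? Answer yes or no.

reject H₀: yes

Margins: r₁=15, r₂=14, c₁=16, c₂=13, n=29
p_obs = C(15,5)·C(14,11)/C(29,16); sum pmf over tables with pmf ≤ p_obs
p-value (two-sided) = 0.02533
At α=0.05: p < α → reject H₀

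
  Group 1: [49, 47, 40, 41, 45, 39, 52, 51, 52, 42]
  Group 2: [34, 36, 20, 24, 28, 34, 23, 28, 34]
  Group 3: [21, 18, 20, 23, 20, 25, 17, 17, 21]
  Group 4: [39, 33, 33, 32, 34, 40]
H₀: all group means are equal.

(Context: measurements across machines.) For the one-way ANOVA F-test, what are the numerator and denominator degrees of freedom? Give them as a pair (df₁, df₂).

degrees of freedom = [3, 30]

k = 4 groups, N = 34 total
df = (k−1, N−k) = (4−1, 34−4) = (3, 30)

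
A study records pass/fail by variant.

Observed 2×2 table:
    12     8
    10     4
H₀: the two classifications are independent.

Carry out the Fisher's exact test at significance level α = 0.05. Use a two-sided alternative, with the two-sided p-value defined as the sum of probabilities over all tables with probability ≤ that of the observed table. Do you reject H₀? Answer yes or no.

Margins: r₁=20, r₂=14, c₁=22, c₂=12, n=34
p_obs = C(20,12)·C(14,10)/C(34,22); sum pmf over tables with pmf ≤ p_obs
p-value (two-sided) = 0.71698
At α=0.05: p ≥ α → fail to reject H₀

reject H₀: no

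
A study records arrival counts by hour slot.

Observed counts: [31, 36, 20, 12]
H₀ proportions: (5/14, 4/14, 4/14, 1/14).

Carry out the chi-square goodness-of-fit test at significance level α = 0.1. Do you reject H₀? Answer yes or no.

n = 99; E_i = n·p_i = [35.36, 28.29, 28.29, 7.07]
χ² = (31−35.36)²/35.36 + (36−28.29)²/28.29 + (20−28.29)²/28.29 + (12−7.07)²/7.07 = 8.5030
df = 3
p-value (upper-tail) = 0.03668
At α=0.1: p < α → reject H₀

reject H₀: yes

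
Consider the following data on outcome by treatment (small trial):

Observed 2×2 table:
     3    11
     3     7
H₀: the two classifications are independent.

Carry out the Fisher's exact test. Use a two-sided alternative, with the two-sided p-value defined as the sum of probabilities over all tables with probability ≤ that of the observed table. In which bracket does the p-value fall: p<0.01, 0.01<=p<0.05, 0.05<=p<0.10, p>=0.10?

p-value bracket: p>=0.10

Margins: r₁=14, r₂=10, c₁=6, c₂=18, n=24
p_obs = C(14,3)·C(10,3)/C(24,6); sum pmf over tables with pmf ≤ p_obs
p-value (two-sided) = 0.66533
→ bracket: p>=0.10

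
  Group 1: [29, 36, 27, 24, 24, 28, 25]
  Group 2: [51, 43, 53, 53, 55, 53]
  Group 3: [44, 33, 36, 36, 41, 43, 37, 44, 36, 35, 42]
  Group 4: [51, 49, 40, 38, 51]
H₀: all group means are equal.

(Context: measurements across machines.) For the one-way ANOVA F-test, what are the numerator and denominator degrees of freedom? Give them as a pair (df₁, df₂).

degrees of freedom = [3, 25]

k = 4 groups, N = 29 total
df = (k−1, N−k) = (4−1, 29−4) = (3, 25)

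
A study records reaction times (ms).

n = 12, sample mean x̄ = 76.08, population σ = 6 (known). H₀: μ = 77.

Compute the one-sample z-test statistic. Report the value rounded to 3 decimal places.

SE = σ/√n = 6/√12 = 1.7321
z = (x̄−μ₀)/SE = (76.08−77)/1.7321 = -0.5312

test statistic = -0.531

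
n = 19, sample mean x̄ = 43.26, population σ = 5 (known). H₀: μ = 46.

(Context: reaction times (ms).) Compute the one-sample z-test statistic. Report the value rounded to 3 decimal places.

test statistic = -2.389

SE = σ/√n = 5/√19 = 1.1471
z = (x̄−μ₀)/SE = (43.26−46)/1.1471 = -2.3887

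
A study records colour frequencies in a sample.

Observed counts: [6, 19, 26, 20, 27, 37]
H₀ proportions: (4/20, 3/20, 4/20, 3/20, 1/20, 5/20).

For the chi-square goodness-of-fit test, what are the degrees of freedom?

df = k − 1 = 6 − 1 = 5

degrees of freedom = 5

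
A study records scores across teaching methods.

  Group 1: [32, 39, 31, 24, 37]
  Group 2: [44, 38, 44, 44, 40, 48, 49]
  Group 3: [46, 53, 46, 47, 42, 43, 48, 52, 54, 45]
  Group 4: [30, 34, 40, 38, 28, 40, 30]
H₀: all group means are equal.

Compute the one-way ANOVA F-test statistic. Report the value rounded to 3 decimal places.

Group means [32.60, 43.86, 47.60, 34.29], grand mean 40.897
SSB = Σnᵢ(x̄ᵢ−x̄)² = 1160.804; SSW = ΣΣ(x−x̄ᵢ)² = 539.886
MSB = 1160.804/3 = 386.9346; MSW = 539.886/25 = 21.5954
F = MSB/MSW = 17.9174
df = (3, 25)

test statistic = 17.917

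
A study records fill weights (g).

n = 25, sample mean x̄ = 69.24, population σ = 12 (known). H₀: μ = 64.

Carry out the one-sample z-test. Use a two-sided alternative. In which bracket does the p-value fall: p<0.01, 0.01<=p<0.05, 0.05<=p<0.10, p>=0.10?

SE = σ/√n = 12/√25 = 2.4000
z = (x̄−μ₀)/SE = (69.24−64)/2.4000 = 2.1833
p-value (two-sided) = 0.02901
→ bracket: 0.01<=p<0.05

p-value bracket: 0.01<=p<0.05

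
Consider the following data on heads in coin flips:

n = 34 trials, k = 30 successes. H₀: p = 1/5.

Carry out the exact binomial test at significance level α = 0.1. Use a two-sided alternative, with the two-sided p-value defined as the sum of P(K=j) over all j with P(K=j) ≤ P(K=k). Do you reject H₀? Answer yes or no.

Exact binomial: n=34, k=30, p₀=1/5=0.2000
P(X=j) = C(n,j)·p₀^j·(1−p₀)^(n−j); p = Σ P(X=j) over j with P(X=j) ≤ P(X=30)
p-value (two-sided) = 0.00000
At α=0.1: p < α → reject H₀

reject H₀: yes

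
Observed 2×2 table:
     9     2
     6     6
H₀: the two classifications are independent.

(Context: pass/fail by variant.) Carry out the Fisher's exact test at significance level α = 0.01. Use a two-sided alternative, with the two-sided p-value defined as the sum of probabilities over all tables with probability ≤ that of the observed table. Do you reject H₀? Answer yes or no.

reject H₀: no

Margins: r₁=11, r₂=12, c₁=15, c₂=8, n=23
p_obs = C(11,9)·C(12,6)/C(23,15); sum pmf over tables with pmf ≤ p_obs
p-value (two-sided) = 0.19303
At α=0.01: p ≥ α → fail to reject H₀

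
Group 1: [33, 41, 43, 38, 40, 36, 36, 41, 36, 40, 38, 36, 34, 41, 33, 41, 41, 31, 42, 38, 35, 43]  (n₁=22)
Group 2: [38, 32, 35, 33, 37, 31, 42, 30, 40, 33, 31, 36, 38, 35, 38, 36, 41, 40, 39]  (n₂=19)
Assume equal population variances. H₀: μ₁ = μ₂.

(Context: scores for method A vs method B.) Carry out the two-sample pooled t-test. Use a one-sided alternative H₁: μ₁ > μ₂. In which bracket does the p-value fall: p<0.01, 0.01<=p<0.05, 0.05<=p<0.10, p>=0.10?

p-value bracket: 0.01<=p<0.05

x̄₁=38.045, s₁=3.512, n₁=22
x̄₂=36.053, s₂=3.628, n₂=19
s_p² = [21·3.512² + 18·3.628²]/39 = 12.7154
SE = √(s_p²·(1/22+1/19)) = 1.1168
t = (38.045−36.053)/1.1168 = 1.7844
df = 39
p-value (one-sided, H₁ greater) = 0.04107
→ bracket: 0.01<=p<0.05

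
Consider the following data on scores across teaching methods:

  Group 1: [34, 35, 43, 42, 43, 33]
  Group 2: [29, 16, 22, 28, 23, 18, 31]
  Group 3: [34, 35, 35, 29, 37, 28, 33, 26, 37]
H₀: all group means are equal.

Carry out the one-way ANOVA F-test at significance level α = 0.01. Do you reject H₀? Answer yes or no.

reject H₀: yes

Group means [38.33, 23.86, 32.67], grand mean 31.409
SSB = Σnᵢ(x̄ᵢ−x̄)² = 701.128; SSW = ΣΣ(x−x̄ᵢ)² = 440.190
MSB = 701.128/2 = 350.5639; MSW = 440.190/19 = 23.1679
F = MSB/MSW = 15.1314
df = (2, 19)
p-value (upper-tail) = 0.00012
At α=0.01: p < α → reject H₀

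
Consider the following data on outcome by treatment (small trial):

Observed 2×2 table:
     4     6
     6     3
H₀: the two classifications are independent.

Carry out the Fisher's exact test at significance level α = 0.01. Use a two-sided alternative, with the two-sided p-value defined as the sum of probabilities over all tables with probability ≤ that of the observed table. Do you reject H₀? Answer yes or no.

Margins: r₁=10, r₂=9, c₁=10, c₂=9, n=19
p_obs = C(10,4)·C(9,6)/C(19,10); sum pmf over tables with pmf ≤ p_obs
p-value (two-sided) = 0.36985
At α=0.01: p ≥ α → fail to reject H₀

reject H₀: no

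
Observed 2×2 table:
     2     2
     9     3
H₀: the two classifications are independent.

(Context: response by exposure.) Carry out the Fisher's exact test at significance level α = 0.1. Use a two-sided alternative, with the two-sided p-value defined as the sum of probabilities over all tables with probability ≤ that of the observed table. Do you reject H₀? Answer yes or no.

Margins: r₁=4, r₂=12, c₁=11, c₂=5, n=16
p_obs = C(4,2)·C(12,9)/C(16,11); sum pmf over tables with pmf ≤ p_obs
p-value (two-sided) = 0.54670
At α=0.1: p ≥ α → fail to reject H₀

reject H₀: no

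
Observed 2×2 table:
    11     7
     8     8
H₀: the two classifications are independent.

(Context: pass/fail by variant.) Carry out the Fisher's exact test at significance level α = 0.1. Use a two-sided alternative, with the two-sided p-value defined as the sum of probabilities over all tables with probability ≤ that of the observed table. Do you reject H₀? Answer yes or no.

Margins: r₁=18, r₂=16, c₁=19, c₂=15, n=34
p_obs = C(18,11)·C(16,8)/C(34,19); sum pmf over tables with pmf ≤ p_obs
p-value (two-sided) = 0.73028
At α=0.1: p ≥ α → fail to reject H₀

reject H₀: no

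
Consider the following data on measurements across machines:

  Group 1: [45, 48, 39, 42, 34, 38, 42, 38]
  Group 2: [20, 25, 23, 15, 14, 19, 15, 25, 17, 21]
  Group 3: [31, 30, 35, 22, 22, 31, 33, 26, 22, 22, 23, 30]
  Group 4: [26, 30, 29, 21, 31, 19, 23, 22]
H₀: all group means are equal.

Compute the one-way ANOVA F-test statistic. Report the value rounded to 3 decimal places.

test statistic = 34.149

Group means [40.75, 19.40, 27.25, 25.12], grand mean 27.579
SSB = Σnᵢ(x̄ᵢ−x̄)² = 2106.238; SSW = ΣΣ(x−x̄ᵢ)² = 699.025
MSB = 2106.238/3 = 702.0794; MSW = 699.025/34 = 20.5596
F = MSB/MSW = 34.1486
df = (3, 34)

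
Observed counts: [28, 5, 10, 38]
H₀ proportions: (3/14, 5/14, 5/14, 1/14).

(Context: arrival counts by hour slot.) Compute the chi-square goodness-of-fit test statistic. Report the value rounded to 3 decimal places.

n = 81; E_i = n·p_i = [17.36, 28.93, 28.93, 5.79]
χ² = (28−17.36)²/17.36 + (5−28.93)²/28.93 + (10−28.93)²/28.93 + (38−5.79)²/5.79 = 218.0700
df = 3

test statistic = 218.070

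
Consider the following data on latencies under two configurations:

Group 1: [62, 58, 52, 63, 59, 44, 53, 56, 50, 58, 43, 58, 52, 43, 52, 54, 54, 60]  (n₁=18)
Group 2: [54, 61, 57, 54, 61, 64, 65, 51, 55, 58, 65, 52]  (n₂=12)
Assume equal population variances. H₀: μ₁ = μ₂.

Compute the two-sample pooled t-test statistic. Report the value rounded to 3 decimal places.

test statistic = -1.950

x̄₁=53.944, s₁=6.082, n₁=18
x̄₂=58.083, s₂=5.035, n₂=12
s_p² = [17·6.082² + 11·5.035²]/28 = 32.4236
SE = √(s_p²·(1/18+1/12)) = 2.1221
t = (53.944−58.083)/2.1221 = -1.9504
df = 28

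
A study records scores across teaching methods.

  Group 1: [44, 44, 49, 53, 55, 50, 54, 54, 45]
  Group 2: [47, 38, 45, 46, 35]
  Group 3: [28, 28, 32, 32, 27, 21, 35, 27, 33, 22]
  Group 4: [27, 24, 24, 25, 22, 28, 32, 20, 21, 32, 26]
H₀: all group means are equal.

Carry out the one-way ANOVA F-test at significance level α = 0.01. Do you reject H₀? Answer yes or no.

reject H₀: yes

Group means [49.78, 42.20, 28.50, 25.55], grand mean 35.000
SSB = Σnᵢ(x̄ᵢ−x̄)² = 3630.417; SSW = ΣΣ(x−x̄ᵢ)² = 629.583
MSB = 3630.417/3 = 1210.1391; MSW = 629.583/31 = 20.3091
F = MSB/MSW = 59.5860
df = (3, 31)
p-value (upper-tail) = 0.00000
At α=0.01: p < α → reject H₀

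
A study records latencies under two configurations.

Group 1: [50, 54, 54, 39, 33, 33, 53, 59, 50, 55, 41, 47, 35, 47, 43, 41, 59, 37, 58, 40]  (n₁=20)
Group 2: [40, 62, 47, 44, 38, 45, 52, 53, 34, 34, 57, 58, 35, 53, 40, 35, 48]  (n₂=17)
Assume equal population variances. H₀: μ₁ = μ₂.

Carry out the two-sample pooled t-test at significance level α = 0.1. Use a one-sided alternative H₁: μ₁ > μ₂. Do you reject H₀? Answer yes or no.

reject H₀: no

x̄₁=46.400, s₁=8.750, n₁=20
x̄₂=45.588, s₂=9.111, n₂=17
s_p² = [19·8.750² + 16·9.111²]/35 = 79.5119
SE = √(s_p²·(1/20+1/17)) = 2.9416
t = (46.400−45.588)/2.9416 = 0.2760
df = 35
p-value (one-sided, H₁ greater) = 0.39210
At α=0.1: p ≥ α → fail to reject H₀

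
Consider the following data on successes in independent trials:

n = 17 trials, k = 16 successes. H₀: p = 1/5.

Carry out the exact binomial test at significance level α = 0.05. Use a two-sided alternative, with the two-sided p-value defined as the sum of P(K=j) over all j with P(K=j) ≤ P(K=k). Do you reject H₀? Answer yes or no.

reject H₀: yes

Exact binomial: n=17, k=16, p₀=1/5=0.2000
P(X=j) = C(n,j)·p₀^j·(1−p₀)^(n−j); p = Σ P(X=j) over j with P(X=j) ≤ P(X=16)
p-value (two-sided) = 0.00000
At α=0.05: p < α → reject H₀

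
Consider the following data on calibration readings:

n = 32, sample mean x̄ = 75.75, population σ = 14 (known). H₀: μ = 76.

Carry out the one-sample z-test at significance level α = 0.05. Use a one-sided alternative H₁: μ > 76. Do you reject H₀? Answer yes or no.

SE = σ/√n = 14/√32 = 2.4749
z = (x̄−μ₀)/SE = (75.75−76)/2.4749 = -0.1010
p-value (one-sided, H₁ greater) = 0.54023
At α=0.05: p ≥ α → fail to reject H₀

reject H₀: no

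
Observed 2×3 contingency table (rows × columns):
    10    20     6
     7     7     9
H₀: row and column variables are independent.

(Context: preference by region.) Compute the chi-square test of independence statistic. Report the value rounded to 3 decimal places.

Row totals [36, 23], col totals [17, 27, 15], n=59
χ² = (10−10.37)²/10.37 + (20−16.47)²/16.47 + (6−9.15)²/9.15 + (7−6.63)²/6.63 + (7−10.53)²/10.53 + (9−5.85)²/5.85 = 4.7551
df = 2

test statistic = 4.755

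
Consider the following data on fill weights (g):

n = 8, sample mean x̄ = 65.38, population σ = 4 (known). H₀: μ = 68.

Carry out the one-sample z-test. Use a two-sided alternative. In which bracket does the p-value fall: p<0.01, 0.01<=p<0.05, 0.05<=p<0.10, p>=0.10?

p-value bracket: 0.05<=p<0.10

SE = σ/√n = 4/√8 = 1.4142
z = (x̄−μ₀)/SE = (65.38−68)/1.4142 = -1.8526
p-value (two-sided) = 0.06394
→ bracket: 0.05<=p<0.10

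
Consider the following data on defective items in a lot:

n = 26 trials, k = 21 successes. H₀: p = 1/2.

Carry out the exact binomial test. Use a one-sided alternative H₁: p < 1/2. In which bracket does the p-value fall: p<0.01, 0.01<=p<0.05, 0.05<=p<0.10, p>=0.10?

p-value bracket: p>=0.10

Exact binomial: n=26, k=21, p₀=1/2=0.5000
P(X≤21) from Σ C(n,i)·p₀^i·(1−p₀)^(n−i)
p-value (one-sided, H₁ less) = 0.99973
→ bracket: p>=0.10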